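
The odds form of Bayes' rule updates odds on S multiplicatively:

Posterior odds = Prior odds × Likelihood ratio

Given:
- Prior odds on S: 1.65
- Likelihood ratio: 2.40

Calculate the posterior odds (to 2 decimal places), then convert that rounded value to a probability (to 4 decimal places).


Step 1: Calculate posterior odds
Posterior odds = Prior odds × LR
               = 1.65 × 2.40
               = 3.96

Step 2: Convert to probability
P(S|E) = Posterior odds / (1 + Posterior odds)
       = 3.96 / (1 + 3.96)
       = 3.96 / 4.96
       = 0.7984

The evidence increased P(S) from 0.6226 to 0.7984.


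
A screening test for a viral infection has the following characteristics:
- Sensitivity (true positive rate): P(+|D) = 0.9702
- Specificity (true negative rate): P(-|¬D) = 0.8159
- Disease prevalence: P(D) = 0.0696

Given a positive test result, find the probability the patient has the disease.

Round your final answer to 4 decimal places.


Let D = has disease, + = positive test

Given:
- P(D) = 0.0696 (prevalence)
- P(+|D) = 0.9702 (sensitivity)
- P(-|¬D) = 0.8159 (specificity)
- P(+|¬D) = 0.1841 (false positive rate = 1 - specificity)

Step 1: Find P(+)
P(+) = P(+|D)P(D) + P(+|¬D)P(¬D)
     = 0.9702 × 0.0696 + 0.1841 × 0.9304
     = 0.06752592 + 0.17128664
     = 0.23881256

Step 2: Apply Bayes' theorem for P(D|+)
P(D|+) = P(+|D)P(D) / P(+)
       = 0.06752592 / 0.23881256
       = 0.2828


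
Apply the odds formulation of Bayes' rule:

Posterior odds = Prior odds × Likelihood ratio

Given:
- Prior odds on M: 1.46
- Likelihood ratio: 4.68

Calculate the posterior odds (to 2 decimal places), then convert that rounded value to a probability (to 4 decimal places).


Step 1: Calculate posterior odds
Posterior odds = Prior odds × LR
               = 1.46 × 4.68
               = 6.83

Step 2: Convert to probability
P(M|E) = Posterior odds / (1 + Posterior odds)
       = 6.83 / (1 + 6.83)
       = 6.83 / 7.83
       = 0.8723

The evidence increased P(M) from 0.5935 to 0.8723.


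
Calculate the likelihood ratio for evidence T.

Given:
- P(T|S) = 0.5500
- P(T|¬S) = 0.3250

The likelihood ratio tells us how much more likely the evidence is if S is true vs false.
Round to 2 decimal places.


Likelihood Ratio (LR) = P(T|S) / P(T|¬S)

LR = 0.5500 / 0.3250
   = 1.69

The evidence is 1.69 times more likely if S is true than if S is false.
LR > 1, so observing T raises the odds in favor of S.


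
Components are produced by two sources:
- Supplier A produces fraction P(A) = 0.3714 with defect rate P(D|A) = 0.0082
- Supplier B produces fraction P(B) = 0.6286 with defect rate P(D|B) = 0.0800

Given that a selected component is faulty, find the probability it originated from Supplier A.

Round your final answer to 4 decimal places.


Let A = from Supplier A, D = faulty

Given:
- P(A) = 0.3714, P(B) = 0.6286
- P(D|A) = 0.0082, P(D|B) = 0.0800

Step 1: Find P(D)
P(D) = P(D|A)P(A) + P(D|B)P(B)
     = 0.0082 × 0.3714 + 0.0800 × 0.6286
     = 0.00304548 + 0.05028800
     = 0.05333348

Step 2: Apply Bayes' theorem
P(A|D) = P(D|A)P(A) / P(D)
       = 0.00304548 / 0.05333348
       = 0.0571


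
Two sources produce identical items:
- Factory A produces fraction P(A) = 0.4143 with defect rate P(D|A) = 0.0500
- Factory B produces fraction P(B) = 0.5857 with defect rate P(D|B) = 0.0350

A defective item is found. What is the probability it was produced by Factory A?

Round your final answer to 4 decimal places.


Let A = from Factory A, D = defective

Given:
- P(A) = 0.4143, P(B) = 0.5857
- P(D|A) = 0.0500, P(D|B) = 0.0350

Step 1: Find P(D)
P(D) = P(D|A)P(A) + P(D|B)P(B)
     = 0.0500 × 0.4143 + 0.0350 × 0.5857
     = 0.02071500 + 0.02049950
     = 0.04121450

Step 2: Apply Bayes' theorem
P(A|D) = P(D|A)P(A) / P(D)
       = 0.02071500 / 0.04121450
       = 0.5026


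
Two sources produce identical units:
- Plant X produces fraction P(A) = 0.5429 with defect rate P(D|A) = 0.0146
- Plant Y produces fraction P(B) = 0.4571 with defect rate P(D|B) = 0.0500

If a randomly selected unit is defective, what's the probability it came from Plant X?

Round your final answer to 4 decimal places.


Let A = from Plant X, D = defective

Given:
- P(A) = 0.5429, P(B) = 0.4571
- P(D|A) = 0.0146, P(D|B) = 0.0500

Step 1: Find P(D)
P(D) = P(D|A)P(A) + P(D|B)P(B)
     = 0.0146 × 0.5429 + 0.0500 × 0.4571
     = 0.00792634 + 0.02285500
     = 0.03078134

Step 2: Apply Bayes' theorem
P(A|D) = P(D|A)P(A) / P(D)
       = 0.00792634 / 0.03078134
       = 0.2575


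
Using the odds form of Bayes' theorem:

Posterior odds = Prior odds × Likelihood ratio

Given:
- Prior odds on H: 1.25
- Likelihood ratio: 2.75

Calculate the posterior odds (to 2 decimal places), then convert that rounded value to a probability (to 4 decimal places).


Step 1: Calculate posterior odds
Posterior odds = Prior odds × LR
               = 1.25 × 2.75
               = 3.44

Step 2: Convert to probability
P(H|E) = Posterior odds / (1 + Posterior odds)
       = 3.44 / (1 + 3.44)
       = 3.44 / 4.44
       = 0.7748

The evidence increased P(H) from 0.5556 to 0.7748.


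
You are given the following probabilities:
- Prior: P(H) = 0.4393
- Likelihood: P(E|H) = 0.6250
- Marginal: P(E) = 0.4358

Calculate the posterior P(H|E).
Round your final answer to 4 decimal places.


Using Bayes' theorem:

P(H|E) = P(E|H) × P(H) / P(E)
       = 0.6250 × 0.4393 / 0.4358
       = 0.27456250 / 0.4358
       = 0.6300

The evidence strengthens our belief in H.
Prior: 0.4393 → Posterior: 0.6300


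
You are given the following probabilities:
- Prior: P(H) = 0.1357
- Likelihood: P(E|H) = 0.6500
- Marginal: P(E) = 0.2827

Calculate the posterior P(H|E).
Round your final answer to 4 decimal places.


Using Bayes' theorem:

P(H|E) = P(E|H) × P(H) / P(E)
       = 0.6500 × 0.1357 / 0.2827
       = 0.08820500 / 0.2827
       = 0.3120

The evidence strengthens our belief in H.
Prior: 0.1357 → Posterior: 0.3120


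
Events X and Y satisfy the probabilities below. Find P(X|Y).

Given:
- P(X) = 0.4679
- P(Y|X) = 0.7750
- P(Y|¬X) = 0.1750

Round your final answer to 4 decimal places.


Bayes' theorem: P(X|Y) = P(Y|X) × P(X) / P(Y)

Step 1: Calculate P(Y) using law of total probability
P(Y) = P(Y|X)P(X) + P(Y|¬X)P(¬X)
     = 0.7750 × 0.4679 + 0.1750 × 0.5321
     = 0.36262250 + 0.09311750
     = 0.45574000

Step 2: Apply Bayes' theorem
P(X|Y) = P(Y|X) × P(X) / P(Y)
       = 0.36262250 / 0.45574000
       = 0.7957


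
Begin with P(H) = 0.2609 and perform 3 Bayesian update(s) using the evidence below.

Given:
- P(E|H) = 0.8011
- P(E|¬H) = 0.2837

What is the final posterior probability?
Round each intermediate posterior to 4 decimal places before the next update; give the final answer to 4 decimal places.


Sequential Bayesian updating:

Initial prior: P(H) = 0.2609

Update 1:
  P(E) = 0.8011 × 0.2609 + 0.2837 × 0.7391 = 0.20900699 + 0.20968267 = 0.41868966
  P(H|E) = 0.20900699 / 0.41868966 = 0.4992

Update 2:
  P(E) = 0.8011 × 0.4992 + 0.2837 × 0.5008 = 0.39990912 + 0.14207696 = 0.54198608
  P(H|E) = 0.39990912 / 0.54198608 = 0.7379

Update 3:
  P(E) = 0.8011 × 0.7379 + 0.2837 × 0.2621 = 0.59113169 + 0.07435777 = 0.66548946
  P(H|E) = 0.59113169 / 0.66548946 = 0.8883

Final posterior: 0.8883


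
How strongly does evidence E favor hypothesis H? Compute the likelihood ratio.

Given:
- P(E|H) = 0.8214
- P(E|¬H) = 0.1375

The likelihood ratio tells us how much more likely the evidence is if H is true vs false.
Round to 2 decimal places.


Likelihood Ratio (LR) = P(E|H) / P(E|¬H)

LR = 0.8214 / 0.1375
   = 5.97

The evidence is 5.97 times more likely if H is true than if H is false.
LR > 1, so observing E raises the odds in favor of H.


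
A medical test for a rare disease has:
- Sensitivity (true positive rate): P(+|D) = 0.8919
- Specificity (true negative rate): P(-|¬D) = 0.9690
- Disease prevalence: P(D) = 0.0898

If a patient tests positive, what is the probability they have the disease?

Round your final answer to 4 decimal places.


Let D = has disease, + = positive test

Given:
- P(D) = 0.0898 (prevalence)
- P(+|D) = 0.8919 (sensitivity)
- P(-|¬D) = 0.9690 (specificity)
- P(+|¬D) = 0.0310 (false positive rate = 1 - specificity)

Step 1: Find P(+)
P(+) = P(+|D)P(D) + P(+|¬D)P(¬D)
     = 0.8919 × 0.0898 + 0.0310 × 0.9102
     = 0.08009262 + 0.02821620
     = 0.10830882

Step 2: Apply Bayes' theorem for P(D|+)
P(D|+) = P(+|D)P(D) / P(+)
       = 0.08009262 / 0.10830882
       = 0.7395


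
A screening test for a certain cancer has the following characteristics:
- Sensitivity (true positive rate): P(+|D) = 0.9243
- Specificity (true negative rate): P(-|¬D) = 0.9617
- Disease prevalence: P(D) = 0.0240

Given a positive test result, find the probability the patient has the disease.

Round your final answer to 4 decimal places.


Let D = has disease, + = positive test

Given:
- P(D) = 0.0240 (prevalence)
- P(+|D) = 0.9243 (sensitivity)
- P(-|¬D) = 0.9617 (specificity)
- P(+|¬D) = 0.0383 (false positive rate = 1 - specificity)

Step 1: Find P(+)
P(+) = P(+|D)P(D) + P(+|¬D)P(¬D)
     = 0.9243 × 0.0240 + 0.0383 × 0.9760
     = 0.02218320 + 0.03738080
     = 0.05956400

Step 2: Apply Bayes' theorem for P(D|+)
P(D|+) = P(+|D)P(D) / P(+)
       = 0.02218320 / 0.05956400
       = 0.3724


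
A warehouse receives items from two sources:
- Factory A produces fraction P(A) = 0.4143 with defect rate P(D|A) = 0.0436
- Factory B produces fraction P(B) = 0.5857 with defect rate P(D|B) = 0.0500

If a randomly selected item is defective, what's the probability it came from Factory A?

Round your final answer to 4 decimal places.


Let A = from Factory A, D = defective

Given:
- P(A) = 0.4143, P(B) = 0.5857
- P(D|A) = 0.0436, P(D|B) = 0.0500

Step 1: Find P(D)
P(D) = P(D|A)P(A) + P(D|B)P(B)
     = 0.0436 × 0.4143 + 0.0500 × 0.5857
     = 0.01806348 + 0.02928500
     = 0.04734848

Step 2: Apply Bayes' theorem
P(A|D) = P(D|A)P(A) / P(D)
       = 0.01806348 / 0.04734848
       = 0.3815


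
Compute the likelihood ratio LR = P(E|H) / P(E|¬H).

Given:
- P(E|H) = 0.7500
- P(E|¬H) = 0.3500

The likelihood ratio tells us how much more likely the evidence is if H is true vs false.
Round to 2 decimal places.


Likelihood Ratio (LR) = P(E|H) / P(E|¬H)

LR = 0.7500 / 0.3500
   = 2.14

The evidence is 2.14 times more likely if H is true than if H is false.
Because LR exceeds 1, E is evidence for H.


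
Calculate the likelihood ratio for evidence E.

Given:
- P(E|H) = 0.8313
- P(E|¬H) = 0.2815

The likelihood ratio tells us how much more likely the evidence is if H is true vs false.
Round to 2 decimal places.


Likelihood Ratio (LR) = P(E|H) / P(E|¬H)

LR = 0.8313 / 0.2815
   = 2.95

The evidence is 2.95 times more likely if H is true than if H is false.
LR > 1, so observing E raises the odds in favor of H.


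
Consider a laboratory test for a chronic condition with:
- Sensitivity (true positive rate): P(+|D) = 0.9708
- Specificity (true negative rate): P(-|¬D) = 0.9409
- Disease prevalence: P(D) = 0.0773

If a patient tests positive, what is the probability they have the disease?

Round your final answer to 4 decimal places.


Let D = has disease, + = positive test

Given:
- P(D) = 0.0773 (prevalence)
- P(+|D) = 0.9708 (sensitivity)
- P(-|¬D) = 0.9409 (specificity)
- P(+|¬D) = 0.0591 (false positive rate = 1 - specificity)

Step 1: Find P(+)
P(+) = P(+|D)P(D) + P(+|¬D)P(¬D)
     = 0.9708 × 0.0773 + 0.0591 × 0.9227
     = 0.07504284 + 0.05453157
     = 0.12957441

Step 2: Apply Bayes' theorem for P(D|+)
P(D|+) = P(+|D)P(D) / P(+)
       = 0.07504284 / 0.12957441
       = 0.5791


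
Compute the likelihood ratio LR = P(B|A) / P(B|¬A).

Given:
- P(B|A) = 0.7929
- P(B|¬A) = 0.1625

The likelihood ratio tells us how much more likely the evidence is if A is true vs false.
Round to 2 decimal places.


Likelihood Ratio (LR) = P(B|A) / P(B|¬A)

LR = 0.7929 / 0.1625
   = 4.88

The evidence is 4.88 times more likely if A is true than if A is false.
Because LR exceeds 1, B is evidence for A.


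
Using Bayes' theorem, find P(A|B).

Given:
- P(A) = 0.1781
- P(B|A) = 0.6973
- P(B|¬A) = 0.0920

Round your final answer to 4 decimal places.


Bayes' theorem: P(A|B) = P(B|A) × P(A) / P(B)

Step 1: Calculate P(B) using law of total probability
P(B) = P(B|A)P(A) + P(B|¬A)P(¬A)
     = 0.6973 × 0.1781 + 0.0920 × 0.8219
     = 0.12418913 + 0.07561480
     = 0.19980393

Step 2: Apply Bayes' theorem
P(A|B) = P(B|A) × P(A) / P(B)
       = 0.12418913 / 0.19980393
       = 0.6216


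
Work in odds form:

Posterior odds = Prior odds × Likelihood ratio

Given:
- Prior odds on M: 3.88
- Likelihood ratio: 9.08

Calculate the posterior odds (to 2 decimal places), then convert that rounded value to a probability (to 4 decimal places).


Step 1: Calculate posterior odds
Posterior odds = Prior odds × LR
               = 3.88 × 9.08
               = 35.23

Step 2: Convert to probability
P(M|E) = Posterior odds / (1 + Posterior odds)
       = 35.23 / (1 + 35.23)
       = 35.23 / 36.23
       = 0.9724

The evidence increased P(M) from 0.7951 to 0.9724.


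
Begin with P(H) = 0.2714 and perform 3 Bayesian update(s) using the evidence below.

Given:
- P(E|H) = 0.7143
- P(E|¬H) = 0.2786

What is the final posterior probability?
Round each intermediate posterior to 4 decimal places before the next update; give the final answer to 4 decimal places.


Sequential Bayesian updating:

Initial prior: P(H) = 0.2714

Update 1:
  P(E) = 0.7143 × 0.2714 + 0.2786 × 0.7286 = 0.19386102 + 0.20298796 = 0.39684898
  P(H|E) = 0.19386102 / 0.39684898 = 0.4885

Update 2:
  P(E) = 0.7143 × 0.4885 + 0.2786 × 0.5115 = 0.34893555 + 0.14250390 = 0.49143945
  P(H|E) = 0.34893555 / 0.49143945 = 0.7100

Update 3:
  P(E) = 0.7143 × 0.7100 + 0.2786 × 0.2900 = 0.50715300 + 0.08079400 = 0.58794700
  P(H|E) = 0.50715300 / 0.58794700 = 0.8626

Final posterior: 0.8626


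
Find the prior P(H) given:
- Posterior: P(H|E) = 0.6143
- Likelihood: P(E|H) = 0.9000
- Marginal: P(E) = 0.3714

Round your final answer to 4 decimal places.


From Bayes' theorem: P(H|E) = P(E|H) × P(H) / P(E)

Rearranging for P(H):
P(H) = P(H|E) × P(E) / P(E|H)
     = 0.6143 × 0.3714 / 0.9000
     = 0.22815102 / 0.9000
     = 0.2535


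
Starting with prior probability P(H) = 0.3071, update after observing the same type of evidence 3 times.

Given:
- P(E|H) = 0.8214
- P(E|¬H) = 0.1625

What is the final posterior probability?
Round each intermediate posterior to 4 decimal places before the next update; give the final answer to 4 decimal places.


Sequential Bayesian updating:

Initial prior: P(H) = 0.3071

Update 1:
  P(E) = 0.8214 × 0.3071 + 0.1625 × 0.6929 = 0.25225194 + 0.11259625 = 0.36484819
  P(H|E) = 0.25225194 / 0.36484819 = 0.6914

Update 2:
  P(E) = 0.8214 × 0.6914 + 0.1625 × 0.3086 = 0.56791596 + 0.05014750 = 0.61806346
  P(H|E) = 0.56791596 / 0.61806346 = 0.9189

Update 3:
  P(E) = 0.8214 × 0.9189 + 0.1625 × 0.0811 = 0.75478446 + 0.01317875 = 0.76796321
  P(H|E) = 0.75478446 / 0.76796321 = 0.9828

Final posterior: 0.9828


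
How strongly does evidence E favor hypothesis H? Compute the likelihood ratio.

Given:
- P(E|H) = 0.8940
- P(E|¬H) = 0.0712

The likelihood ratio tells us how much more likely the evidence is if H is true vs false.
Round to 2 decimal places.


Likelihood Ratio (LR) = P(E|H) / P(E|¬H)

LR = 0.8940 / 0.0712
   = 12.56

The evidence is 12.56 times more likely if H is true than if H is false.
Since LR > 1, the evidence supports H over ¬H.


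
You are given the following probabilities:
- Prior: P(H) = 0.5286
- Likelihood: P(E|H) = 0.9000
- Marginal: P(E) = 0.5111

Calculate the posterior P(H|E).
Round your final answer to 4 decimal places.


Using Bayes' theorem:

P(H|E) = P(E|H) × P(H) / P(E)
       = 0.9000 × 0.5286 / 0.5111
       = 0.47574000 / 0.5111
       = 0.9308

The evidence strengthens our belief in H.
Prior: 0.5286 → Posterior: 0.9308


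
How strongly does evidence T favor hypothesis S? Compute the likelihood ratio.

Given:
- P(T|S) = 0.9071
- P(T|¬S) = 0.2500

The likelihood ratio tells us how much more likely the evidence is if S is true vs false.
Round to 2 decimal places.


Likelihood Ratio (LR) = P(T|S) / P(T|¬S)

LR = 0.9071 / 0.2500
   = 3.63

The evidence is 3.63 times more likely if S is true than if S is false.
LR > 1, so observing T raises the odds in favor of S.


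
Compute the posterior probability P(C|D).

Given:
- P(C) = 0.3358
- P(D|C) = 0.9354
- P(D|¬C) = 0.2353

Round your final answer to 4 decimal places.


Bayes' theorem: P(C|D) = P(D|C) × P(C) / P(D)

Step 1: Calculate P(D) using law of total probability
P(D) = P(D|C)P(C) + P(D|¬C)P(¬C)
     = 0.9354 × 0.3358 + 0.2353 × 0.6642
     = 0.31410732 + 0.15628626
     = 0.47039358

Step 2: Apply Bayes' theorem
P(C|D) = P(D|C) × P(C) / P(D)
       = 0.31410732 / 0.47039358
       = 0.6678


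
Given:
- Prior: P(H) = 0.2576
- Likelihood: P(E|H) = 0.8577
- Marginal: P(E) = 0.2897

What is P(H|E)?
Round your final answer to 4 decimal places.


Using Bayes' theorem:

P(H|E) = P(E|H) × P(H) / P(E)
       = 0.8577 × 0.2576 / 0.2897
       = 0.22094352 / 0.2897
       = 0.7627

The evidence strengthens our belief in H.
Prior: 0.2576 → Posterior: 0.7627


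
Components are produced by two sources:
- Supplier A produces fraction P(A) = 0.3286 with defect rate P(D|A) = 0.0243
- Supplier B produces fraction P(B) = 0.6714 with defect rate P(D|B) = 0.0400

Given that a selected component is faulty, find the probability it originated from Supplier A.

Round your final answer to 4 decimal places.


Let A = from Supplier A, D = faulty

Given:
- P(A) = 0.3286, P(B) = 0.6714
- P(D|A) = 0.0243, P(D|B) = 0.0400

Step 1: Find P(D)
P(D) = P(D|A)P(A) + P(D|B)P(B)
     = 0.0243 × 0.3286 + 0.0400 × 0.6714
     = 0.00798498 + 0.02685600
     = 0.03484098

Step 2: Apply Bayes' theorem
P(A|D) = P(D|A)P(A) / P(D)
       = 0.00798498 / 0.03484098
       = 0.2292


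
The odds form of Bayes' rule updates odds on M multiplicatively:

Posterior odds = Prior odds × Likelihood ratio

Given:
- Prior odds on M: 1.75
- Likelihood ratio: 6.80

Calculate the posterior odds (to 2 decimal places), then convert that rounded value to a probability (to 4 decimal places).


Step 1: Calculate posterior odds
Posterior odds = Prior odds × LR
               = 1.75 × 6.80
               = 11.90

Step 2: Convert to probability
P(M|E) = Posterior odds / (1 + Posterior odds)
       = 11.90 / (1 + 11.90)
       = 11.90 / 12.90
       = 0.9225

The evidence increased P(M) from 0.6364 to 0.9225.


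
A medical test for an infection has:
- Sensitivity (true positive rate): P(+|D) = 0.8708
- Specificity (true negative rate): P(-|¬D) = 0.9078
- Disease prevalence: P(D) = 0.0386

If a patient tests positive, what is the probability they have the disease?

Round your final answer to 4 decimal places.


Let D = has disease, + = positive test

Given:
- P(D) = 0.0386 (prevalence)
- P(+|D) = 0.8708 (sensitivity)
- P(-|¬D) = 0.9078 (specificity)
- P(+|¬D) = 0.0922 (false positive rate = 1 - specificity)

Step 1: Find P(+)
P(+) = P(+|D)P(D) + P(+|¬D)P(¬D)
     = 0.8708 × 0.0386 + 0.0922 × 0.9614
     = 0.03361288 + 0.08864108
     = 0.12225396

Step 2: Apply Bayes' theorem for P(D|+)
P(D|+) = P(+|D)P(D) / P(+)
       = 0.03361288 / 0.12225396
       = 0.2749


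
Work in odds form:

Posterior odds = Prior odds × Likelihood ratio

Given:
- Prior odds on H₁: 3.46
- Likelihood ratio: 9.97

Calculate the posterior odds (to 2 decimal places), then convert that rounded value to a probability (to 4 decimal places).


Step 1: Calculate posterior odds
Posterior odds = Prior odds × LR
               = 3.46 × 9.97
               = 34.50

Step 2: Convert to probability
P(H₁|E) = Posterior odds / (1 + Posterior odds)
       = 34.50 / (1 + 34.50)
       = 34.50 / 35.50
       = 0.9718

The evidence increased P(H₁) from 0.7758 to 0.9718.


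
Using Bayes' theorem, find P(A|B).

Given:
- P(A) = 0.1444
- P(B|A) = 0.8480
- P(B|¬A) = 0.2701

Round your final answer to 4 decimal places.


Bayes' theorem: P(A|B) = P(B|A) × P(A) / P(B)

Step 1: Calculate P(B) using law of total probability
P(B) = P(B|A)P(A) + P(B|¬A)P(¬A)
     = 0.8480 × 0.1444 + 0.2701 × 0.8556
     = 0.12245120 + 0.23109756
     = 0.35354876

Step 2: Apply Bayes' theorem
P(A|B) = P(B|A) × P(A) / P(B)
       = 0.12245120 / 0.35354876
       = 0.3463


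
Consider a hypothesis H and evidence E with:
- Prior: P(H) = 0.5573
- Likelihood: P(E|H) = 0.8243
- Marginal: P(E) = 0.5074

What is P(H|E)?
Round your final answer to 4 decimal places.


Using Bayes' theorem:

P(H|E) = P(E|H) × P(H) / P(E)
       = 0.8243 × 0.5573 / 0.5074
       = 0.45938239 / 0.5074
       = 0.9054

The evidence strengthens our belief in H.
Prior: 0.5573 → Posterior: 0.9054


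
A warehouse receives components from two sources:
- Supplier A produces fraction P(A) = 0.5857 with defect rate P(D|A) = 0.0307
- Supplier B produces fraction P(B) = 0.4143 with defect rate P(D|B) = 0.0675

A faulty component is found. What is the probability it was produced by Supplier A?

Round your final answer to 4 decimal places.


Let A = from Supplier A, D = faulty

Given:
- P(A) = 0.5857, P(B) = 0.4143
- P(D|A) = 0.0307, P(D|B) = 0.0675

Step 1: Find P(D)
P(D) = P(D|A)P(A) + P(D|B)P(B)
     = 0.0307 × 0.5857 + 0.0675 × 0.4143
     = 0.01798099 + 0.02796525
     = 0.04594624

Step 2: Apply Bayes' theorem
P(A|D) = P(D|A)P(A) / P(D)
       = 0.01798099 / 0.04594624
       = 0.3913


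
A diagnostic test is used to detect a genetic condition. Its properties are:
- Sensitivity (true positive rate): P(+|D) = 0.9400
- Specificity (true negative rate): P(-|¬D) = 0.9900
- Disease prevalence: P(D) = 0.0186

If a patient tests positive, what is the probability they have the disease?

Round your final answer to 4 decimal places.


Let D = has disease, + = positive test

Given:
- P(D) = 0.0186 (prevalence)
- P(+|D) = 0.9400 (sensitivity)
- P(-|¬D) = 0.9900 (specificity)
- P(+|¬D) = 0.0100 (false positive rate = 1 - specificity)

Step 1: Find P(+)
P(+) = P(+|D)P(D) + P(+|¬D)P(¬D)
     = 0.9400 × 0.0186 + 0.0100 × 0.9814
     = 0.01748400 + 0.00981400
     = 0.02729800

Step 2: Apply Bayes' theorem for P(D|+)
P(D|+) = P(+|D)P(D) / P(+)
       = 0.01748400 / 0.02729800
       = 0.6405


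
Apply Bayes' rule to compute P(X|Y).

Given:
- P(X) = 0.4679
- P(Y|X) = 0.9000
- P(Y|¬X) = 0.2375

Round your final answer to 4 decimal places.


Bayes' theorem: P(X|Y) = P(Y|X) × P(X) / P(Y)

Step 1: Calculate P(Y) using law of total probability
P(Y) = P(Y|X)P(X) + P(Y|¬X)P(¬X)
     = 0.9000 × 0.4679 + 0.2375 × 0.5321
     = 0.42111000 + 0.12637375
     = 0.54748375

Step 2: Apply Bayes' theorem
P(X|Y) = P(Y|X) × P(X) / P(Y)
       = 0.42111000 / 0.54748375
       = 0.7692


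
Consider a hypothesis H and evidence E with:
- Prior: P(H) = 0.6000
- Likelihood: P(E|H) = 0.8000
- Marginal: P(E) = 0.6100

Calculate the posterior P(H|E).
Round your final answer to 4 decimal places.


Using Bayes' theorem:

P(H|E) = P(E|H) × P(H) / P(E)
       = 0.8000 × 0.6000 / 0.6100
       = 0.48000000 / 0.6100
       = 0.7869

The evidence strengthens our belief in H.
Prior: 0.6000 → Posterior: 0.7869


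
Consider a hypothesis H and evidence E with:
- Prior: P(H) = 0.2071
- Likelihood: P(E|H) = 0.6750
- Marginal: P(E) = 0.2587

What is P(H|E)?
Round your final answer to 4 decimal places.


Using Bayes' theorem:

P(H|E) = P(E|H) × P(H) / P(E)
       = 0.6750 × 0.2071 / 0.2587
       = 0.13979250 / 0.2587
       = 0.5404

The evidence strengthens our belief in H.
Prior: 0.2071 → Posterior: 0.5404


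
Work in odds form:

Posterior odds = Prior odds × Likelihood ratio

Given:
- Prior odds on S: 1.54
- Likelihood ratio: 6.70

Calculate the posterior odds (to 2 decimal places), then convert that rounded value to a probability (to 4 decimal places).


Step 1: Calculate posterior odds
Posterior odds = Prior odds × LR
               = 1.54 × 6.70
               = 10.32

Step 2: Convert to probability
P(S|E) = Posterior odds / (1 + Posterior odds)
       = 10.32 / (1 + 10.32)
       = 10.32 / 11.32
       = 0.9117

The evidence increased P(S) from 0.6063 to 0.9117.


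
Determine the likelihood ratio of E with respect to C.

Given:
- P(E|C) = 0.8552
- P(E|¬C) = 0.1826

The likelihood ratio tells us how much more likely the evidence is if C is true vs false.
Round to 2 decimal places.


Likelihood Ratio (LR) = P(E|C) / P(E|¬C)

LR = 0.8552 / 0.1826
   = 4.68

The evidence is 4.68 times more likely if C is true than if C is false.
Since LR > 1, the evidence supports C over ¬C.


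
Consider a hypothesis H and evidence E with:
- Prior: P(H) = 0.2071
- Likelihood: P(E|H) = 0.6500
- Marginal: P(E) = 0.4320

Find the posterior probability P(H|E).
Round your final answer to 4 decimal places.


Using Bayes' theorem:

P(H|E) = P(E|H) × P(H) / P(E)
       = 0.6500 × 0.2071 / 0.4320
       = 0.13461500 / 0.4320
       = 0.3116

The evidence strengthens our belief in H.
Prior: 0.2071 → Posterior: 0.3116


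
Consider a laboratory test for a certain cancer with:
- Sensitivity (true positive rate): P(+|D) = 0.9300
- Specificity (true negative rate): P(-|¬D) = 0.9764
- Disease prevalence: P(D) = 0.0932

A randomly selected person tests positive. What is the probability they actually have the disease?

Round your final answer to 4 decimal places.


Let D = has disease, + = positive test

Given:
- P(D) = 0.0932 (prevalence)
- P(+|D) = 0.9300 (sensitivity)
- P(-|¬D) = 0.9764 (specificity)
- P(+|¬D) = 0.0236 (false positive rate = 1 - specificity)

Step 1: Find P(+)
P(+) = P(+|D)P(D) + P(+|¬D)P(¬D)
     = 0.9300 × 0.0932 + 0.0236 × 0.9068
     = 0.08667600 + 0.02140048
     = 0.10807648

Step 2: Apply Bayes' theorem for P(D|+)
P(D|+) = P(+|D)P(D) / P(+)
       = 0.08667600 / 0.10807648
       = 0.8020


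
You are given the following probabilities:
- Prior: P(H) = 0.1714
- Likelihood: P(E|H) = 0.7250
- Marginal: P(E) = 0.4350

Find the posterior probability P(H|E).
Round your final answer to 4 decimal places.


Using Bayes' theorem:

P(H|E) = P(E|H) × P(H) / P(E)
       = 0.7250 × 0.1714 / 0.4350
       = 0.12426500 / 0.4350
       = 0.2857

The evidence strengthens our belief in H.
Prior: 0.1714 → Posterior: 0.2857


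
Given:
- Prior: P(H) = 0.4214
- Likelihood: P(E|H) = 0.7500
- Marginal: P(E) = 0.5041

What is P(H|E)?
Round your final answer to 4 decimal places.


Using Bayes' theorem:

P(H|E) = P(E|H) × P(H) / P(E)
       = 0.7500 × 0.4214 / 0.5041
       = 0.31605000 / 0.5041
       = 0.6270

The evidence strengthens our belief in H.
Prior: 0.4214 → Posterior: 0.6270


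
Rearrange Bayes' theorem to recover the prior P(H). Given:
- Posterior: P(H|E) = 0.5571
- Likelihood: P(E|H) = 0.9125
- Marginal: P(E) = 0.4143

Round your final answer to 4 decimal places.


From Bayes' theorem: P(H|E) = P(E|H) × P(H) / P(E)

Rearranging for P(H):
P(H) = P(H|E) × P(E) / P(E|H)
     = 0.5571 × 0.4143 / 0.9125
     = 0.23080653 / 0.9125
     = 0.2529


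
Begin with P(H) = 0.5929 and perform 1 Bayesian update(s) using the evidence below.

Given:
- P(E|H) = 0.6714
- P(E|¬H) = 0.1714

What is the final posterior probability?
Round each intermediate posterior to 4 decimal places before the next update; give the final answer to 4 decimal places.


Sequential Bayesian updating:

Initial prior: P(H) = 0.5929

Update 1:
  P(E) = 0.6714 × 0.5929 + 0.1714 × 0.4071 = 0.39807306 + 0.06977694 = 0.46785000
  P(H|E) = 0.39807306 / 0.46785000 = 0.8509

Final posterior: 0.8509


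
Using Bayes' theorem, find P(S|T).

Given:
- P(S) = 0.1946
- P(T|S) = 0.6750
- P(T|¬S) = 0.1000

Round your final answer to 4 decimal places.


Bayes' theorem: P(S|T) = P(T|S) × P(S) / P(T)

Step 1: Calculate P(T) using law of total probability
P(T) = P(T|S)P(S) + P(T|¬S)P(¬S)
     = 0.6750 × 0.1946 + 0.1000 × 0.8054
     = 0.13135500 + 0.08054000
     = 0.21189500

Step 2: Apply Bayes' theorem
P(S|T) = P(T|S) × P(S) / P(T)
       = 0.13135500 / 0.21189500
       = 0.6199


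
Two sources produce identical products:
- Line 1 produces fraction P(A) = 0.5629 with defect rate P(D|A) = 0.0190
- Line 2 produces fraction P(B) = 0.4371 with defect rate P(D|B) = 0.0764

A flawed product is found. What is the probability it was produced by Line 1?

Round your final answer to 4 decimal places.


Let A = from Line 1, D = flawed

Given:
- P(A) = 0.5629, P(B) = 0.4371
- P(D|A) = 0.0190, P(D|B) = 0.0764

Step 1: Find P(D)
P(D) = P(D|A)P(A) + P(D|B)P(B)
     = 0.0190 × 0.5629 + 0.0764 × 0.4371
     = 0.01069510 + 0.03339444
     = 0.04408954

Step 2: Apply Bayes' theorem
P(A|D) = P(D|A)P(A) / P(D)
       = 0.01069510 / 0.04408954
       = 0.2426


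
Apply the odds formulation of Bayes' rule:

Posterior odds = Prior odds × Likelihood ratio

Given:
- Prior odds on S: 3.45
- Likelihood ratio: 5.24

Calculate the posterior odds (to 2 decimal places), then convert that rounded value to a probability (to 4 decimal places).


Step 1: Calculate posterior odds
Posterior odds = Prior odds × LR
               = 3.45 × 5.24
               = 18.08

Step 2: Convert to probability
P(S|E) = Posterior odds / (1 + Posterior odds)
       = 18.08 / (1 + 18.08)
       = 18.08 / 19.08
       = 0.9476

The evidence increased P(S) from 0.7753 to 0.9476.


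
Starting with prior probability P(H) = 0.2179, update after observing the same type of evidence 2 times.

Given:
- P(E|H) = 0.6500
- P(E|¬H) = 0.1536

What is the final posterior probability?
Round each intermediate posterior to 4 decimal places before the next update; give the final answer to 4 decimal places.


Sequential Bayesian updating:

Initial prior: P(H) = 0.2179

Update 1:
  P(E) = 0.6500 × 0.2179 + 0.1536 × 0.7821 = 0.14163500 + 0.12013056 = 0.26176556
  P(H|E) = 0.14163500 / 0.26176556 = 0.5411

Update 2:
  P(E) = 0.6500 × 0.5411 + 0.1536 × 0.4589 = 0.35171500 + 0.07048704 = 0.42220204
  P(H|E) = 0.35171500 / 0.42220204 = 0.8330

Final posterior: 0.8330


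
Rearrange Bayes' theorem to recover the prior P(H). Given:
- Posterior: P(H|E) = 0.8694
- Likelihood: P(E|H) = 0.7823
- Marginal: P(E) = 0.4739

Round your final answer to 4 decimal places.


From Bayes' theorem: P(H|E) = P(E|H) × P(H) / P(E)

Rearranging for P(H):
P(H) = P(H|E) × P(E) / P(E|H)
     = 0.8694 × 0.4739 / 0.7823
     = 0.41200866 / 0.7823
     = 0.5267


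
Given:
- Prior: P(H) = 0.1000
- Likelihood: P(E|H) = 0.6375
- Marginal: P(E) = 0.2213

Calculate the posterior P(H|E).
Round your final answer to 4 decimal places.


Using Bayes' theorem:

P(H|E) = P(E|H) × P(H) / P(E)
       = 0.6375 × 0.1000 / 0.2213
       = 0.06375000 / 0.2213
       = 0.2881

The evidence strengthens our belief in H.
Prior: 0.1000 → Posterior: 0.2881


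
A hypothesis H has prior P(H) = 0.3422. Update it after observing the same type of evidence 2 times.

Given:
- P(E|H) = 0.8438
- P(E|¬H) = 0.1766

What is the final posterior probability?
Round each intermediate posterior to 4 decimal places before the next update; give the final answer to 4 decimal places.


Sequential Bayesian updating:

Initial prior: P(H) = 0.3422

Update 1:
  P(E) = 0.8438 × 0.3422 + 0.1766 × 0.6578 = 0.28874836 + 0.11616748 = 0.40491584
  P(H|E) = 0.28874836 / 0.40491584 = 0.7131

Update 2:
  P(E) = 0.8438 × 0.7131 + 0.1766 × 0.2869 = 0.60171378 + 0.05066654 = 0.65238032
  P(H|E) = 0.60171378 / 0.65238032 = 0.9223

Final posterior: 0.9223


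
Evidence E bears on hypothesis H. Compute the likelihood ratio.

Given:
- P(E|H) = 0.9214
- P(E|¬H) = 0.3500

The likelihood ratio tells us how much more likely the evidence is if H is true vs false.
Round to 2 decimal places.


Likelihood Ratio (LR) = P(E|H) / P(E|¬H)

LR = 0.9214 / 0.3500
   = 2.63

The evidence is 2.63 times more likely if H is true than if H is false.
Since LR > 1, the evidence supports H over ¬H.


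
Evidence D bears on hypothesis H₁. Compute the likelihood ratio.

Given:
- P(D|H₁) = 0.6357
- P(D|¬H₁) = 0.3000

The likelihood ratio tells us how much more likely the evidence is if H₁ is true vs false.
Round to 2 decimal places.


Likelihood Ratio (LR) = P(D|H₁) / P(D|¬H₁)

LR = 0.6357 / 0.3000
   = 2.12

The evidence is 2.12 times more likely if H₁ is true than if H₁ is false.
Because LR exceeds 1, D is evidence for H₁.


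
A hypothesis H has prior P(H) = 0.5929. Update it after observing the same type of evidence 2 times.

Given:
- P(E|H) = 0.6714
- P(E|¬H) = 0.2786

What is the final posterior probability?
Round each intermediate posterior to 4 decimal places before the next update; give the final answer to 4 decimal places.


Sequential Bayesian updating:

Initial prior: P(H) = 0.5929

Update 1:
  P(E) = 0.6714 × 0.5929 + 0.2786 × 0.4071 = 0.39807306 + 0.11341806 = 0.51149112
  P(H|E) = 0.39807306 / 0.51149112 = 0.7783

Update 2:
  P(E) = 0.6714 × 0.7783 + 0.2786 × 0.2217 = 0.52255062 + 0.06176562 = 0.58431624
  P(H|E) = 0.52255062 / 0.58431624 = 0.8943

Final posterior: 0.8943


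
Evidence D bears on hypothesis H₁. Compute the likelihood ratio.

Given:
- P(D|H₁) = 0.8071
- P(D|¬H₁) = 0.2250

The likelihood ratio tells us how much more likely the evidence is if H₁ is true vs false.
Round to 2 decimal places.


Likelihood Ratio (LR) = P(D|H₁) / P(D|¬H₁)

LR = 0.8071 / 0.2250
   = 3.59

The evidence is 3.59 times more likely if H₁ is true than if H₁ is false.
LR > 1, so observing D raises the odds in favor of H₁.


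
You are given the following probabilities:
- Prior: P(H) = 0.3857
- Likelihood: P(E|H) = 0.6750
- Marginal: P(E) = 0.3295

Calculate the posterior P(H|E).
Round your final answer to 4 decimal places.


Using Bayes' theorem:

P(H|E) = P(E|H) × P(H) / P(E)
       = 0.6750 × 0.3857 / 0.3295
       = 0.26034750 / 0.3295
       = 0.7901

The evidence strengthens our belief in H.
Prior: 0.3857 → Posterior: 0.7901


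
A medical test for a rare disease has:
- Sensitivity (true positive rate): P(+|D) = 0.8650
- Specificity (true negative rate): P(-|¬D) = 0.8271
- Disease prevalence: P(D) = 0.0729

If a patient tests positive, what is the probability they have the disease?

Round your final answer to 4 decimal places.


Let D = has disease, + = positive test

Given:
- P(D) = 0.0729 (prevalence)
- P(+|D) = 0.8650 (sensitivity)
- P(-|¬D) = 0.8271 (specificity)
- P(+|¬D) = 0.1729 (false positive rate = 1 - specificity)

Step 1: Find P(+)
P(+) = P(+|D)P(D) + P(+|¬D)P(¬D)
     = 0.8650 × 0.0729 + 0.1729 × 0.9271
     = 0.06305850 + 0.16029559
     = 0.22335409

Step 2: Apply Bayes' theorem for P(D|+)
P(D|+) = P(+|D)P(D) / P(+)
       = 0.06305850 / 0.22335409
       = 0.2823


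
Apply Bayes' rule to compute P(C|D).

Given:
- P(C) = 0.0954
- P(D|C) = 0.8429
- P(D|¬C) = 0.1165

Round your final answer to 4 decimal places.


Bayes' theorem: P(C|D) = P(D|C) × P(C) / P(D)

Step 1: Calculate P(D) using law of total probability
P(D) = P(D|C)P(C) + P(D|¬C)P(¬C)
     = 0.8429 × 0.0954 + 0.1165 × 0.9046
     = 0.08041266 + 0.10538590
     = 0.18579856

Step 2: Apply Bayes' theorem
P(C|D) = P(D|C) × P(C) / P(D)
       = 0.08041266 / 0.18579856
       = 0.4328


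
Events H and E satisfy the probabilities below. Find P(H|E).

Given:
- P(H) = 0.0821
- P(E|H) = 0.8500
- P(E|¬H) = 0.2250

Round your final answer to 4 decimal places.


Bayes' theorem: P(H|E) = P(E|H) × P(H) / P(E)

Step 1: Calculate P(E) using law of total probability
P(E) = P(E|H)P(H) + P(E|¬H)P(¬H)
     = 0.8500 × 0.0821 + 0.2250 × 0.9179
     = 0.06978500 + 0.20652750
     = 0.27631250

Step 2: Apply Bayes' theorem
P(H|E) = P(E|H) × P(H) / P(E)
       = 0.06978500 / 0.27631250
       = 0.2526


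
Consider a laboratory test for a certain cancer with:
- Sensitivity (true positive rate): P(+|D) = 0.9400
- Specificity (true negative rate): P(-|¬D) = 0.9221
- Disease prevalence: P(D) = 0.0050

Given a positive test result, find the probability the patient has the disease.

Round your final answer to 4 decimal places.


Let D = has disease, + = positive test

Given:
- P(D) = 0.0050 (prevalence)
- P(+|D) = 0.9400 (sensitivity)
- P(-|¬D) = 0.9221 (specificity)
- P(+|¬D) = 0.0779 (false positive rate = 1 - specificity)

Step 1: Find P(+)
P(+) = P(+|D)P(D) + P(+|¬D)P(¬D)
     = 0.9400 × 0.0050 + 0.0779 × 0.9950
     = 0.00470000 + 0.07751050
     = 0.08221050

Step 2: Apply Bayes' theorem for P(D|+)
P(D|+) = P(+|D)P(D) / P(+)
       = 0.00470000 / 0.08221050
       = 0.0572


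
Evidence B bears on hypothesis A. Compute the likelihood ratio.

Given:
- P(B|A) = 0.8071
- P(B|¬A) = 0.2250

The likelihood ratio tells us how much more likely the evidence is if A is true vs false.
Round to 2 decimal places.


Likelihood Ratio (LR) = P(B|A) / P(B|¬A)

LR = 0.8071 / 0.2250
   = 3.59

The evidence is 3.59 times more likely if A is true than if A is false.
Since LR > 1, the evidence supports A over ¬A.


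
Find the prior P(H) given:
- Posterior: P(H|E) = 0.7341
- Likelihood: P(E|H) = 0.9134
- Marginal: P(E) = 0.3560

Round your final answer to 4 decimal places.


From Bayes' theorem: P(H|E) = P(E|H) × P(H) / P(E)

Rearranging for P(H):
P(H) = P(H|E) × P(E) / P(E|H)
     = 0.7341 × 0.3560 / 0.9134
     = 0.26133960 / 0.9134
     = 0.2861


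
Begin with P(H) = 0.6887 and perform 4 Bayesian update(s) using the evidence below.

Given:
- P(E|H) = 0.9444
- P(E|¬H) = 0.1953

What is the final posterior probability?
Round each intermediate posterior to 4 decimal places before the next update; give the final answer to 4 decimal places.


Sequential Bayesian updating:

Initial prior: P(H) = 0.6887

Update 1:
  P(E) = 0.9444 × 0.6887 + 0.1953 × 0.3113 = 0.65040828 + 0.06079689 = 0.71120517
  P(H|E) = 0.65040828 / 0.71120517 = 0.9145

Update 2:
  P(E) = 0.9444 × 0.9145 + 0.1953 × 0.0855 = 0.86365380 + 0.01669815 = 0.88035195
  P(H|E) = 0.86365380 / 0.88035195 = 0.9810

Update 3:
  P(E) = 0.9444 × 0.9810 + 0.1953 × 0.0190 = 0.92645640 + 0.00371070 = 0.93016710
  P(H|E) = 0.92645640 / 0.93016710 = 0.9960

Update 4:
  P(E) = 0.9444 × 0.9960 + 0.1953 × 0.0040 = 0.94062240 + 0.00078120 = 0.94140360
  P(H|E) = 0.94062240 / 0.94140360 = 0.9992

Final posterior: 0.9992


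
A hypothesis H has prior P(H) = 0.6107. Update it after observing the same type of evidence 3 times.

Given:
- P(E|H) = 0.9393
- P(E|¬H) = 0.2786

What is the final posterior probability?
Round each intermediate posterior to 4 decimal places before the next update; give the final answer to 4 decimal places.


Sequential Bayesian updating:

Initial prior: P(H) = 0.6107

Update 1:
  P(E) = 0.9393 × 0.6107 + 0.2786 × 0.3893 = 0.57363051 + 0.10845898 = 0.68208949
  P(H|E) = 0.57363051 / 0.68208949 = 0.8410

Update 2:
  P(E) = 0.9393 × 0.8410 + 0.2786 × 0.1590 = 0.78995130 + 0.04429740 = 0.83424870
  P(H|E) = 0.78995130 / 0.83424870 = 0.9469

Update 3:
  P(E) = 0.9393 × 0.9469 + 0.2786 × 0.0531 = 0.88942317 + 0.01479366 = 0.90421683
  P(H|E) = 0.88942317 / 0.90421683 = 0.9836

Final posterior: 0.9836


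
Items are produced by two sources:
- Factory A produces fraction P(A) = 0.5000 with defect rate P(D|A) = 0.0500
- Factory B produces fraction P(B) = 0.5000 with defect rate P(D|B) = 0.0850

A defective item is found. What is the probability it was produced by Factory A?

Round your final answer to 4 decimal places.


Let A = from Factory A, D = defective

Given:
- P(A) = 0.5000, P(B) = 0.5000
- P(D|A) = 0.0500, P(D|B) = 0.0850

Step 1: Find P(D)
P(D) = P(D|A)P(A) + P(D|B)P(B)
     = 0.0500 × 0.5000 + 0.0850 × 0.5000
     = 0.02500000 + 0.04250000
     = 0.06750000

Step 2: Apply Bayes' theorem
P(A|D) = P(D|A)P(A) / P(D)
       = 0.02500000 / 0.06750000
       = 0.3704


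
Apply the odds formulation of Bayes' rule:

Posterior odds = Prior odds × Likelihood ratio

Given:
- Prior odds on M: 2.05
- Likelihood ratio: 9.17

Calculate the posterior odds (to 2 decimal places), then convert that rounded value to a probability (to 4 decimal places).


Step 1: Calculate posterior odds
Posterior odds = Prior odds × LR
               = 2.05 × 9.17
               = 18.80

Step 2: Convert to probability
P(M|E) = Posterior odds / (1 + Posterior odds)
       = 18.80 / (1 + 18.80)
       = 18.80 / 19.80
       = 0.9495

The evidence increased P(M) from 0.6721 to 0.9495.
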